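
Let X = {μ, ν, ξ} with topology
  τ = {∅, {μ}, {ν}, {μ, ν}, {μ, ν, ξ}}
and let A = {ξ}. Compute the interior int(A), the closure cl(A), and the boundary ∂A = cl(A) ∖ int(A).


int(A) = ∅, cl(A) = {ξ}, ∂A = {ξ}.

Closed sets in (X, τ) are complements of opens:
  closed(X, τ) = {∅, {ξ}, {μ, ξ}, {ν, ξ}, {μ, ν, ξ}}.
int(A) = ⋃ {U ∈ τ : U ⊆ A}. Opens contained in A: ∅.
Taking the union of these: int(A) = ∅.
cl(A) = ⋂ {C closed : A ⊆ C}. Closed sets containing A: {ξ}, {μ, ξ}, {ν, ξ}, {μ, ν, ξ}.
Intersecting these: cl(A) = {ξ}.
∂A = cl(A) ∖ int(A) = {ξ} ∖ ∅ = {ξ}.


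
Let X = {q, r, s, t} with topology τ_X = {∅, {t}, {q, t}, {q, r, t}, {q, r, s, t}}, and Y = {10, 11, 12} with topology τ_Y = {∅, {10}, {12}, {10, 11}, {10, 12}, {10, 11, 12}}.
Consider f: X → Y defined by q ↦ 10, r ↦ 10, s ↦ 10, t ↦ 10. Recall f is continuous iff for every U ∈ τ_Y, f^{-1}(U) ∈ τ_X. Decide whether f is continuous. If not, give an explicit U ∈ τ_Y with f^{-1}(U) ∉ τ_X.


f IS continuous.

Compute f^{-1}(U) for each U ∈ τ_Y:
  U = ∅: f^{-1}(U) = ∅ ∈ τ_X ✓.
  U = {10}: f^{-1}(U) = {q, r, s, t} ∈ τ_X ✓.
  U = {12}: f^{-1}(U) = ∅ ∈ τ_X ✓.
  U = {10, 11}: f^{-1}(U) = {q, r, s, t} ∈ τ_X ✓.
  U = {10, 12}: f^{-1}(U) = {q, r, s, t} ∈ τ_X ✓.
  U = {10, 11, 12}: f^{-1}(U) = {q, r, s, t} ∈ τ_X ✓.
Every preimage lies in τ_X, so f IS continuous.


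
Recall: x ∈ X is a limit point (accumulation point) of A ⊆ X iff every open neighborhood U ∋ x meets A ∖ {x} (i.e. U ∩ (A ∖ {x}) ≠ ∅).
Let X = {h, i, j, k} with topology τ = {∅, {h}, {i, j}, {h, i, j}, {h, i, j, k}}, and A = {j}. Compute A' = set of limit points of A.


A' = {i, k}

For each x ∈ X, list the open sets U ∈ τ with x ∈ U, then check whether U ∩ (A ∖ {x}) ≠ ∅ for every such U.
  x = h: open {h} ∋ x has {h} ∩ (A ∖ {h}) = ∅, so x is NOT a limit point.
  x = i: opens ∋ x are {i, j}, {h, i, j}, {h, i, j, k}; each meets A ∖ {i}, so x IS a limit point.
  x = j: open {i, j} ∋ x has {i, j} ∩ (A ∖ {j}) = ∅, so x is NOT a limit point.
  x = k: opens ∋ x are {h, i, j, k}; each meets A ∖ {k}, so x IS a limit point.
Collecting: A' = {i, k}.


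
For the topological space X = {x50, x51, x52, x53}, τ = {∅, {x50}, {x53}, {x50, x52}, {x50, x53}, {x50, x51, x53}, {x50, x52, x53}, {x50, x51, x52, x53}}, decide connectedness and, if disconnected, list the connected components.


(X, τ) is connected.

Find clopen sets (U ∈ τ with X ∖ U ∈ τ):
  U = ∅, X ∖ U = {x50, x51, x52, x53} — both open, so U is clopen.
  U = {x50, x51, x52, x53}, X ∖ U = ∅ — both open, so U is clopen.
Only trivial clopens (∅ and X) exist, so (X, τ) is connected.
Compute connected components by grouping points that agree on all clopens:
  component: {x50, x51, x52, x53}


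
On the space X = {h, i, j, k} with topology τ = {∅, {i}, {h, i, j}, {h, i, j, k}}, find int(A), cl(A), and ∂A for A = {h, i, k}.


int(A) = {i}, cl(A) = {h, i, j, k}, ∂A = {h, j, k}.

Closed sets in (X, τ) are complements of opens:
  closed(X, τ) = {∅, {k}, {h, j, k}, {h, i, j, k}}.
int(A) = ⋃ {U ∈ τ : U ⊆ A}. Opens contained in A: ∅, {i}.
Taking the union of these: int(A) = {i}.
cl(A) = ⋂ {C closed : A ⊆ C}. Closed sets containing A: {h, i, j, k}.
Intersecting these: cl(A) = {h, i, j, k}.
∂A = cl(A) ∖ int(A) = {h, i, j, k} ∖ {i} = {h, j, k}.


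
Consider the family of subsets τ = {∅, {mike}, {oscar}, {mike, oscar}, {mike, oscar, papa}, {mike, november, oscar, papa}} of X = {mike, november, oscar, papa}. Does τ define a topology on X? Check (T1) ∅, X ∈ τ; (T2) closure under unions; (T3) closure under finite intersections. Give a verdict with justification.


τ IS a topology on X.

Axiom (T1): ∅ ∈ τ? Yes; X ∈ τ? Yes.
Axiom (T2/T3): check pairwise unions and intersections of members of τ.
All pairwise intersections and unions checked — each lies in τ. Therefore τ satisfies (T1), (T2), (T3): it IS a topology on X.


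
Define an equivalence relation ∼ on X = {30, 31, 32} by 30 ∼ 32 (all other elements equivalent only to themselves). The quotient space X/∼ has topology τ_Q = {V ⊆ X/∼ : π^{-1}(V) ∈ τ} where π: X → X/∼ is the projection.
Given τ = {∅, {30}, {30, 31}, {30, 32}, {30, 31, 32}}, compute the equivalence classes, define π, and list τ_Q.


X/∼ = {[30=32], [31]}; |τ_Q| = 3.

Equivalence classes: [30=32], [31].
Quotient map π: X → X/∼ sends 30 ↦ [30=32], 31 ↦ [31], 32 ↦ [30=32].
For each subset V ⊆ X/∼, compute π^{-1}(V) ⊆ X and check whether π^{-1}(V) ∈ τ. V is open in τ_Q iff π^{-1}(V) ∈ τ.
  V = {}: π^{-1}(V) = ∅ ∈ τ ✓.
  V = {[30=32]}: π^{-1}(V) = {30, 32} ∈ τ ✓.
  V = {[31]}: π^{-1}(V) = {31} ∉ τ ✗.
  V = {[30=32], [31]}: π^{-1}(V) = {30, 31, 32} ∈ τ ✓.
Open sets in the quotient: τ_Q = {{}, {[30=32]}, {[30=32], [31]}} (3 elements).


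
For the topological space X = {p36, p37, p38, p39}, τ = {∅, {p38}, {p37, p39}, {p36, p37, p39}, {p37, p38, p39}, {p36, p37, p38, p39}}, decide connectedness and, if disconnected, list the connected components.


(X, τ) is disconnected; components = [{p38}, {p36, p37, p39}].

Find clopen sets (U ∈ τ with X ∖ U ∈ τ):
  U = ∅, X ∖ U = {p36, p37, p38, p39} — both open, so U is clopen.
  U = {p38}, X ∖ U = {p36, p37, p39} — both open, so U is clopen.
  U = {p36, p37, p39}, X ∖ U = {p38} — both open, so U is clopen.
  U = {p36, p37, p38, p39}, X ∖ U = ∅ — both open, so U is clopen.
Nontrivial clopen(s) exist: e.g. {p36, p37, p39}. So (X, τ) is disconnected.
Compute connected components by grouping points that agree on all clopens:
  component: {p38}
  component: {p36, p37, p39}


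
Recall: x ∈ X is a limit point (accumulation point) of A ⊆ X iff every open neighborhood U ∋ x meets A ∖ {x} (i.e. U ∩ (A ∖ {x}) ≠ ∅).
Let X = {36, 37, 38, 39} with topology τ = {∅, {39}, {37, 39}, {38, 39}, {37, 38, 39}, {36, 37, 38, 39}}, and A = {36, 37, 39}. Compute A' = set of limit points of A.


A' = {36, 37, 38}

For each x ∈ X, list the open sets U ∈ τ with x ∈ U, then check whether U ∩ (A ∖ {x}) ≠ ∅ for every such U.
  x = 36: opens ∋ x are {36, 37, 38, 39}; each meets A ∖ {36}, so x IS a limit point.
  x = 37: opens ∋ x are {37, 39}, {37, 38, 39}, {36, 37, 38, 39}; each meets A ∖ {37}, so x IS a limit point.
  x = 38: opens ∋ x are {38, 39}, {37, 38, 39}, {36, 37, 38, 39}; each meets A ∖ {38}, so x IS a limit point.
  x = 39: open {39} ∋ x has {39} ∩ (A ∖ {39}) = ∅, so x is NOT a limit point.
Collecting: A' = {36, 37, 38}.


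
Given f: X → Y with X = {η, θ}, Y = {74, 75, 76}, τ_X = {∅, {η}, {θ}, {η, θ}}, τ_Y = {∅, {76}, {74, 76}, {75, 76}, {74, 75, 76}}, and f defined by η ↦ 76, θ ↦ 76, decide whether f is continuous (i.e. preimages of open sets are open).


f IS continuous.

Compute f^{-1}(U) for each U ∈ τ_Y:
  U = ∅: f^{-1}(U) = ∅ ∈ τ_X ✓.
  U = {76}: f^{-1}(U) = {η, θ} ∈ τ_X ✓.
  U = {74, 76}: f^{-1}(U) = {η, θ} ∈ τ_X ✓.
  U = {75, 76}: f^{-1}(U) = {η, θ} ∈ τ_X ✓.
  U = {74, 75, 76}: f^{-1}(U) = {η, θ} ∈ τ_X ✓.
Every preimage lies in τ_X, so f IS continuous.


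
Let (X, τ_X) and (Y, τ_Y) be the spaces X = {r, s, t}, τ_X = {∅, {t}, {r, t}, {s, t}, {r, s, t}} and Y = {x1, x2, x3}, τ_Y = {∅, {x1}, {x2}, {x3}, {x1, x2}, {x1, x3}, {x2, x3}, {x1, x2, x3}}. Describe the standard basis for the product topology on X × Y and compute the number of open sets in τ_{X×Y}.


Basis B = {∅ × ∅, {t} × {x1}, {t} × {x2}, {t} × {x3}, {r, t} × {x1}, {r, t} × {x2}, {r, t} × {x3}, {s, t} × {x1}, {s, t} × {x2}, {s, t} × {x3}, {t} × {x1, x2}, {t} × {x1, x3}, {t} × {x2, x3}, {r, s, t} × {x1}, {r, s, t} × {x2}, {r, s, t} × {x3}, {t} × {x1, x2, x3}, {r, t} × {x1, x2}, {r, t} × {x1, x3}, {r, t} × {x2, x3}, {s, t} × {x1, x2}, {s, t} × {x1, x3}, {s, t} × {x2, x3}, {r, t} × {x1, x2, x3}, {r, s, t} × {x1, x2}, {r, s, t} × {x1, x3}, {r, s, t} × {x2, x3}, {s, t} × {x1, x2, x3}, {r, s, t} × {x1, x2, x3}}; |τ_{X×Y}| = 125.

Enumerate products U × V with U ∈ τ_X, V ∈ τ_Y (deduplicated):
  ∅ × ∅ = {} (∅)
  {t} × {x1} = {(t,x1)}
  {t} × {x2} = {(t,x2)}
  {t} × {x3} = {(t,x3)}
  {r, t} × {x1} = {(r,x1), (t,x1)}
  {r, t} × {x2} = {(r,x2), (t,x2)}
  {r, t} × {x3} = {(r,x3), (t,x3)}
  {s, t} × {x1} = {(s,x1), (t,x1)}
  {s, t} × {x2} = {(s,x2), (t,x2)}
  {s, t} × {x3} = {(s,x3), (t,x3)}
  {t} × {x1, x2} = {(t,x1), (t,x2)}
  {t} × {x1, x3} = {(t,x1), (t,x3)}
  {t} × {x2, x3} = {(t,x2), (t,x3)}
  {r, s, t} × {x1} = {(r,x1), (s,x1), (t,x1)}
  {r, s, t} × {x2} = {(r,x2), (s,x2), (t,x2)}
  {r, s, t} × {x3} = {(r,x3), (s,x3), (t,x3)}
  {t} × {x1, x2, x3} = {(t,x1), (t,x2), (t,x3)}
  {r, t} × {x1, x2} = {(r,x1), (r,x2), (t,x1), (t,x2)}
  {r, t} × {x1, x3} = {(r,x1), (r,x3), (t,x1), (t,x3)}
  {r, t} × {x2, x3} = {(r,x2), (r,x3), (t,x2), (t,x3)}
  {s, t} × {x1, x2} = {(s,x1), (s,x2), (t,x1), (t,x2)}
  {s, t} × {x1, x3} = {(s,x1), (s,x3), (t,x1), (t,x3)}
  {s, t} × {x2, x3} = {(s,x2), (s,x3), (t,x2), (t,x3)}
  {r, t} × {x1, x2, x3} = {(r,x1), (r,x2), (r,x3), (t,x1), (t,x2), (t,x3)}
  {r, s, t} × {x1, x2} = {(r,x1), (r,x2), (s,x1), (s,x2), (t,x1), (t,x2)}
  {r, s, t} × {x1, x3} = {(r,x1), (r,x3), (s,x1), (s,x3), (t,x1), (t,x3)}
  {r, s, t} × {x2, x3} = {(r,x2), (r,x3), (s,x2), (s,x3), (t,x2), (t,x3)}
  {s, t} × {x1, x2, x3} = {(s,x1), (s,x2), (s,x3), (t,x1), (t,x2), (t,x3)}
  {r, s, t} × {x1, x2, x3} = {(r,x1), (r,x2), (r,x3), (s,x1), (s,x2), (s,x3), (t,x1), (t,x2), (t,x3)}
These 29 distinct sets form the basis B.
Close under arbitrary unions to get τ_{X×Y}; counting gives |τ_{X×Y}| = 125.


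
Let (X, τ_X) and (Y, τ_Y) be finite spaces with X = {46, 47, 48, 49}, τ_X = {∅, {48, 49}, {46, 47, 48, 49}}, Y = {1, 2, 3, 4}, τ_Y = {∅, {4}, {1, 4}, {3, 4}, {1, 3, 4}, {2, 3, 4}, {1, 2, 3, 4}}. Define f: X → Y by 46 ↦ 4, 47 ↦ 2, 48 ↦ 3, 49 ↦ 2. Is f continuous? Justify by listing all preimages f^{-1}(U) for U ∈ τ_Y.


f is NOT continuous.

Compute f^{-1}(U) for each U ∈ τ_Y:
  U = ∅: f^{-1}(U) = ∅ ∈ τ_X ✓.
  U = {4}: f^{-1}(U) = {46} ∉ τ_X ✗.
  U = {1, 4}: f^{-1}(U) = {46} ∉ τ_X ✗.
  U = {3, 4}: f^{-1}(U) = {46, 48} ∉ τ_X ✗.
  U = {1, 3, 4}: f^{-1}(U) = {46, 48} ∉ τ_X ✗.
  U = {2, 3, 4}: f^{-1}(U) = {46, 47, 48, 49} ∈ τ_X ✓.
  U = {1, 2, 3, 4}: f^{-1}(U) = {46, 47, 48, 49} ∈ τ_X ✓.
Found U = {4} with f^{-1}(U) = {46} not in τ_X. Therefore f is NOT continuous.


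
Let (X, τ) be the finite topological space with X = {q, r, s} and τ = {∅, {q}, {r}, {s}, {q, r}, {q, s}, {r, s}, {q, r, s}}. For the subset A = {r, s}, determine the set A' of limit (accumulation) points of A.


A' = ∅

For each x ∈ X, list the open sets U ∈ τ with x ∈ U, then check whether U ∩ (A ∖ {x}) ≠ ∅ for every such U.
  x = q: open {q} ∋ x has {q} ∩ (A ∖ {q}) = ∅, so x is NOT a limit point.
  x = r: open {r} ∋ x has {r} ∩ (A ∖ {r}) = ∅, so x is NOT a limit point.
  x = s: open {s} ∋ x has {s} ∩ (A ∖ {s}) = ∅, so x is NOT a limit point.
Collecting: A' = ∅.


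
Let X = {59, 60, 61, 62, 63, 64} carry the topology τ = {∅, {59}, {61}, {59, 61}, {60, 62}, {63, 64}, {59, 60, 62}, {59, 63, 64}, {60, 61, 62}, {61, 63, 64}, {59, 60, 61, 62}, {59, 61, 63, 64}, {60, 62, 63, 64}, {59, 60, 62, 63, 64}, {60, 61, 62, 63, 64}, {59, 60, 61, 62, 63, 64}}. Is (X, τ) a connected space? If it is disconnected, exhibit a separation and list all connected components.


(X, τ) is disconnected; components = [{59}, {61}, {60, 62}, {63, 64}].

Find clopen sets (U ∈ τ with X ∖ U ∈ τ):
  U = ∅, X ∖ U = {59, 60, 61, 62, 63, 64} — both open, so U is clopen.
  U = {59}, X ∖ U = {60, 61, 62, 63, 64} — both open, so U is clopen.
  U = {61}, X ∖ U = {59, 60, 62, 63, 64} — both open, so U is clopen.
  U = {59, 61}, X ∖ U = {60, 62, 63, 64} — both open, so U is clopen.
  U = {60, 62}, X ∖ U = {59, 61, 63, 64} — both open, so U is clopen.
  U = {63, 64}, X ∖ U = {59, 60, 61, 62} — both open, so U is clopen.
  U = {59, 60, 62}, X ∖ U = {61, 63, 64} — both open, so U is clopen.
  U = {59, 63, 64}, X ∖ U = {60, 61, 62} — both open, so U is clopen.
  U = {60, 61, 62}, X ∖ U = {59, 63, 64} — both open, so U is clopen.
  U = {61, 63, 64}, X ∖ U = {59, 60, 62} — both open, so U is clopen.
  U = {59, 60, 61, 62}, X ∖ U = {63, 64} — both open, so U is clopen.
  U = {59, 61, 63, 64}, X ∖ U = {60, 62} — both open, so U is clopen.
  U = {60, 62, 63, 64}, X ∖ U = {59, 61} — both open, so U is clopen.
  U = {59, 60, 62, 63, 64}, X ∖ U = {61} — both open, so U is clopen.
  U = {60, 61, 62, 63, 64}, X ∖ U = {59} — both open, so U is clopen.
  U = {59, 60, 61, 62, 63, 64}, X ∖ U = ∅ — both open, so U is clopen.
Nontrivial clopen(s) exist: e.g. {61, 63, 64}. So (X, τ) is disconnected.
Compute connected components by grouping points that agree on all clopens:
  component: {59}
  component: {61}
  component: {60, 62}
  component: {63, 64}


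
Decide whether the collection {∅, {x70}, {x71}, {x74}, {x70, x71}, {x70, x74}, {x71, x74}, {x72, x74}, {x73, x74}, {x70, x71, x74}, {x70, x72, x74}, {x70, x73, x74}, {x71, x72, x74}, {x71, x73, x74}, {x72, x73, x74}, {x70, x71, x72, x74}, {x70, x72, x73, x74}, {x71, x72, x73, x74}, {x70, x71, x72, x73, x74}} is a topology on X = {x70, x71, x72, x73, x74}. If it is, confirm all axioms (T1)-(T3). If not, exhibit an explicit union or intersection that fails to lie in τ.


τ is NOT a topology on X.

Axiom (T1): ∅ ∈ τ? Yes; X ∈ τ? Yes.
Axiom (T2/T3): check pairwise unions and intersections of members of τ.
Counterexample for (T2): {x70} ∪ {x71, x73, x74} = {x70, x71, x73, x74} ∉ τ. Therefore τ is NOT a topology.


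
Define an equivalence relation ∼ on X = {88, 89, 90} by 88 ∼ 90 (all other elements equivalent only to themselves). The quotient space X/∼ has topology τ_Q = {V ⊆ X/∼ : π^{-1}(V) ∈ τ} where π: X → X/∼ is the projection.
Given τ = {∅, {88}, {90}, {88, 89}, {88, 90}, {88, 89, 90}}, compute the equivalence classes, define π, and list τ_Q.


X/∼ = {[88=90], [89]}; |τ_Q| = 3.

Equivalence classes: [88=90], [89].
Quotient map π: X → X/∼ sends 88 ↦ [88=90], 89 ↦ [89], 90 ↦ [88=90].
For each subset V ⊆ X/∼, compute π^{-1}(V) ⊆ X and check whether π^{-1}(V) ∈ τ. V is open in τ_Q iff π^{-1}(V) ∈ τ.
  V = {}: π^{-1}(V) = ∅ ∈ τ ✓.
  V = {[88=90]}: π^{-1}(V) = {88, 90} ∈ τ ✓.
  V = {[89]}: π^{-1}(V) = {89} ∉ τ ✗.
  V = {[88=90], [89]}: π^{-1}(V) = {88, 89, 90} ∈ τ ✓.
Open sets in the quotient: τ_Q = {{}, {[88=90]}, {[88=90], [89]}} (3 elements).


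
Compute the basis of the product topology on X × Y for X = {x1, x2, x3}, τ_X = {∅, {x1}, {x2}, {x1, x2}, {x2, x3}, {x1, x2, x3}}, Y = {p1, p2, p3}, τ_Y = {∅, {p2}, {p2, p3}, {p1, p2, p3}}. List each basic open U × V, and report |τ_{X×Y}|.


Basis B = {∅ × ∅, {x1} × {p2}, {x2} × {p2}, {x1} × {p2, p3}, {x1, x2} × {p2}, {x2} × {p2, p3}, {x2, x3} × {p2}, {x1} × {p1, p2, p3}, {x1, x2, x3} × {p2}, {x2} × {p1, p2, p3}, {x1, x2} × {p2, p3}, {x2, x3} × {p2, p3}, {x1, x2} × {p1, p2, p3}, {x1, x2, x3} × {p2, p3}, {x2, x3} × {p1, p2, p3}, {x1, x2, x3} × {p1, p2, p3}}; |τ_{X×Y}| = 40.

Enumerate products U × V with U ∈ τ_X, V ∈ τ_Y (deduplicated):
  ∅ × ∅ = {} (∅)
  {x1} × {p2} = {(x1,p2)}
  {x2} × {p2} = {(x2,p2)}
  {x1} × {p2, p3} = {(x1,p2), (x1,p3)}
  {x1, x2} × {p2} = {(x1,p2), (x2,p2)}
  {x2} × {p2, p3} = {(x2,p2), (x2,p3)}
  {x2, x3} × {p2} = {(x2,p2), (x3,p2)}
  {x1} × {p1, p2, p3} = {(x1,p1), (x1,p2), (x1,p3)}
  {x1, x2, x3} × {p2} = {(x1,p2), (x2,p2), (x3,p2)}
  {x2} × {p1, p2, p3} = {(x2,p1), (x2,p2), (x2,p3)}
  {x1, x2} × {p2, p3} = {(x1,p2), (x1,p3), (x2,p2), (x2,p3)}
  {x2, x3} × {p2, p3} = {(x2,p2), (x2,p3), (x3,p2), (x3,p3)}
  {x1, x2} × {p1, p2, p3} = {(x1,p1), (x1,p2), (x1,p3), (x2,p1), (x2,p2), (x2,p3)}
  {x1, x2, x3} × {p2, p3} = {(x1,p2), (x1,p3), (x2,p2), (x2,p3), (x3,p2), (x3,p3)}
  {x2, x3} × {p1, p2, p3} = {(x2,p1), (x2,p2), (x2,p3), (x3,p1), (x3,p2), (x3,p3)}
  {x1, x2, x3} × {p1, p2, p3} = {(x1,p1), (x1,p2), (x1,p3), (x2,p1), (x2,p2), (x2,p3), (x3,p1), (x3,p2), (x3,p3)}
These 16 distinct sets form the basis B.
Close under arbitrary unions to get τ_{X×Y}; counting gives |τ_{X×Y}| = 40.


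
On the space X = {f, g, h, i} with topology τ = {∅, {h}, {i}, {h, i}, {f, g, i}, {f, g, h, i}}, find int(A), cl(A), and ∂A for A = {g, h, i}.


int(A) = {h, i}, cl(A) = {f, g, h, i}, ∂A = {f, g}.

Closed sets in (X, τ) are complements of opens:
  closed(X, τ) = {∅, {h}, {f, g}, {f, g, h}, {f, g, i}, {f, g, h, i}}.
int(A) = ⋃ {U ∈ τ : U ⊆ A}. Opens contained in A: ∅, {h}, {i}, {h, i}.
Taking the union of these: int(A) = {h, i}.
cl(A) = ⋂ {C closed : A ⊆ C}. Closed sets containing A: {f, g, h, i}.
Intersecting these: cl(A) = {f, g, h, i}.
∂A = cl(A) ∖ int(A) = {f, g, h, i} ∖ {h, i} = {f, g}.


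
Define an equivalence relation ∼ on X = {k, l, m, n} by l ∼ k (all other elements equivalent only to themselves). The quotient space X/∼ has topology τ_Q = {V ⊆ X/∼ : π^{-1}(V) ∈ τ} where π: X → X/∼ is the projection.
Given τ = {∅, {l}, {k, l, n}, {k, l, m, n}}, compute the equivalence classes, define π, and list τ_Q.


X/∼ = {[k=l], [m], [n]}; |τ_Q| = 3.

Equivalence classes: [k=l], [m], [n].
Quotient map π: X → X/∼ sends k ↦ [k=l], l ↦ [k=l], m ↦ [m], n ↦ [n].
For each subset V ⊆ X/∼, compute π^{-1}(V) ⊆ X and check whether π^{-1}(V) ∈ τ. V is open in τ_Q iff π^{-1}(V) ∈ τ.
  V = {}: π^{-1}(V) = ∅ ∈ τ ✓.
  V = {[k=l]}: π^{-1}(V) = {k, l} ∉ τ ✗.
  V = {[m]}: π^{-1}(V) = {m} ∉ τ ✗.
  V = {[k=l], [m]}: π^{-1}(V) = {k, l, m} ∉ τ ✗.
  V = {[n]}: π^{-1}(V) = {n} ∉ τ ✗.
  V = {[k=l], [n]}: π^{-1}(V) = {k, l, n} ∈ τ ✓.
  V = {[m], [n]}: π^{-1}(V) = {m, n} ∉ τ ✗.
  V = {[k=l], [m], [n]}: π^{-1}(V) = {k, l, m, n} ∈ τ ✓.
Open sets in the quotient: τ_Q = {{}, {[k=l], [n]}, {[k=l], [m], [n]}} (3 elements).


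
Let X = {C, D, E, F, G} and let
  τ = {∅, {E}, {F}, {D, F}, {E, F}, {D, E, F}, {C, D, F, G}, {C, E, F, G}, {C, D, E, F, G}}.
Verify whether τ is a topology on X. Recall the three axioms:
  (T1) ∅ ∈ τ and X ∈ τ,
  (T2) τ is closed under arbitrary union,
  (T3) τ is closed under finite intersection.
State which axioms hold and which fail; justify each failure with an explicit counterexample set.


τ is NOT a topology on X.

Axiom (T1): ∅ ∈ τ? Yes; X ∈ τ? Yes.
Axiom (T2/T3): check pairwise unions and intersections of members of τ.
Counterexample for (T3): {C, D, F, G} ∩ {C, E, F, G} = {C, F, G} ∉ τ. Therefore τ is NOT a topology.


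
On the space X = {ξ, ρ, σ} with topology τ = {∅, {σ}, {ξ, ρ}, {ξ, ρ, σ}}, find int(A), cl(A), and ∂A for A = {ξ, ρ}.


int(A) = {ξ, ρ}, cl(A) = {ξ, ρ}, ∂A = ∅.

Closed sets in (X, τ) are complements of opens:
  closed(X, τ) = {∅, {σ}, {ξ, ρ}, {ξ, ρ, σ}}.
int(A) = ⋃ {U ∈ τ : U ⊆ A}. Opens contained in A: ∅, {ξ, ρ}.
Taking the union of these: int(A) = {ξ, ρ}.
cl(A) = ⋂ {C closed : A ⊆ C}. Closed sets containing A: {ξ, ρ}, {ξ, ρ, σ}.
Intersecting these: cl(A) = {ξ, ρ}.
∂A = cl(A) ∖ int(A) = {ξ, ρ} ∖ {ξ, ρ} = ∅.


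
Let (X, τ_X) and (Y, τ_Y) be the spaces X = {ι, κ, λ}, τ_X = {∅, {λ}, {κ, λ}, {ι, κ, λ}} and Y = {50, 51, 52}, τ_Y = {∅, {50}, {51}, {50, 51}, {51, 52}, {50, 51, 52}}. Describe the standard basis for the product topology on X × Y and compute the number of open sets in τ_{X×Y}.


Basis B = {∅ × ∅, {λ} × {50}, {λ} × {51}, {κ, λ} × {50}, {κ, λ} × {51}, {λ} × {50, 51}, {λ} × {51, 52}, {ι, κ, λ} × {50}, {ι, κ, λ} × {51}, {λ} × {50, 51, 52}, {κ, λ} × {50, 51}, {κ, λ} × {51, 52}, {ι, κ, λ} × {50, 51}, {ι, κ, λ} × {51, 52}, {κ, λ} × {50, 51, 52}, {ι, κ, λ} × {50, 51, 52}}; |τ_{X×Y}| = 40.

Enumerate products U × V with U ∈ τ_X, V ∈ τ_Y (deduplicated):
  ∅ × ∅ = {} (∅)
  {λ} × {50} = {(λ,50)}
  {λ} × {51} = {(λ,51)}
  {κ, λ} × {50} = {(κ,50), (λ,50)}
  {κ, λ} × {51} = {(κ,51), (λ,51)}
  {λ} × {50, 51} = {(λ,50), (λ,51)}
  {λ} × {51, 52} = {(λ,51), (λ,52)}
  {ι, κ, λ} × {50} = {(ι,50), (κ,50), (λ,50)}
  {ι, κ, λ} × {51} = {(ι,51), (κ,51), (λ,51)}
  {λ} × {50, 51, 52} = {(λ,50), (λ,51), (λ,52)}
  {κ, λ} × {50, 51} = {(κ,50), (κ,51), (λ,50), (λ,51)}
  {κ, λ} × {51, 52} = {(κ,51), (κ,52), (λ,51), (λ,52)}
  {ι, κ, λ} × {50, 51} = {(ι,50), (ι,51), (κ,50), (κ,51), (λ,50), (λ,51)}
  {ι, κ, λ} × {51, 52} = {(ι,51), (ι,52), (κ,51), (κ,52), (λ,51), (λ,52)}
  {κ, λ} × {50, 51, 52} = {(κ,50), (κ,51), (κ,52), (λ,50), (λ,51), (λ,52)}
  {ι, κ, λ} × {50, 51, 52} = {(ι,50), (ι,51), (ι,52), (κ,50), (κ,51), (κ,52), (λ,50), (λ,51), (λ,52)}
These 16 distinct sets form the basis B.
Close under arbitrary unions to get τ_{X×Y}; counting gives |τ_{X×Y}| = 40.


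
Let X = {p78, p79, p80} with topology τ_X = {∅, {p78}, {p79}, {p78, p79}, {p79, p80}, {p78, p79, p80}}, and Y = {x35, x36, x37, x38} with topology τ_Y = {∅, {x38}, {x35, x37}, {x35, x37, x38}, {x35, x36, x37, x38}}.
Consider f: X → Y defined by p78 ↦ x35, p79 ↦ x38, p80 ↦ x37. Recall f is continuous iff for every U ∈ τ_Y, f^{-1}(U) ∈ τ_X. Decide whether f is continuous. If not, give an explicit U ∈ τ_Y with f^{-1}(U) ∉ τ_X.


f is NOT continuous.

Compute f^{-1}(U) for each U ∈ τ_Y:
  U = ∅: f^{-1}(U) = ∅ ∈ τ_X ✓.
  U = {x38}: f^{-1}(U) = {p79} ∈ τ_X ✓.
  U = {x35, x37}: f^{-1}(U) = {p78, p80} ∉ τ_X ✗.
  U = {x35, x37, x38}: f^{-1}(U) = {p78, p79, p80} ∈ τ_X ✓.
  U = {x35, x36, x37, x38}: f^{-1}(U) = {p78, p79, p80} ∈ τ_X ✓.
Found U = {x35, x37} with f^{-1}(U) = {p78, p80} not in τ_X. Therefore f is NOT continuous.


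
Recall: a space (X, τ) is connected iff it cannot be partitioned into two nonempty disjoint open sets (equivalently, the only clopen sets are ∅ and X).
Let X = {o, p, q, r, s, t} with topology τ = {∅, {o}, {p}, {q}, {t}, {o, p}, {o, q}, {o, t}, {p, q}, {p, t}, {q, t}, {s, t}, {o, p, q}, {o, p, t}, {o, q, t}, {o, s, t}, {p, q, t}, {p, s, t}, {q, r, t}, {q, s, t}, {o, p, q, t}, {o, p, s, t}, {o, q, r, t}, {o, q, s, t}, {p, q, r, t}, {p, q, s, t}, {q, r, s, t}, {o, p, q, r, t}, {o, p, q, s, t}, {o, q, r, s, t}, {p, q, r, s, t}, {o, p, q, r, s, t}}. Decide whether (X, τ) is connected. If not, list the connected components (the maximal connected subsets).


(X, τ) is disconnected; components = [{o}, {p}, {q, r, s, t}].

Find clopen sets (U ∈ τ with X ∖ U ∈ τ):
  U = ∅, X ∖ U = {o, p, q, r, s, t} — both open, so U is clopen.
  U = {o}, X ∖ U = {p, q, r, s, t} — both open, so U is clopen.
  U = {p}, X ∖ U = {o, q, r, s, t} — both open, so U is clopen.
  U = {o, p}, X ∖ U = {q, r, s, t} — both open, so U is clopen.
  U = {q, r, s, t}, X ∖ U = {o, p} — both open, so U is clopen.
  U = {o, q, r, s, t}, X ∖ U = {p} — both open, so U is clopen.
  U = {p, q, r, s, t}, X ∖ U = {o} — both open, so U is clopen.
  U = {o, p, q, r, s, t}, X ∖ U = ∅ — both open, so U is clopen.
Nontrivial clopen(s) exist: e.g. {q, r, s, t}. So (X, τ) is disconnected.
Compute connected components by grouping points that agree on all clopens:
  component: {o}
  component: {p}
  component: {q, r, s, t}


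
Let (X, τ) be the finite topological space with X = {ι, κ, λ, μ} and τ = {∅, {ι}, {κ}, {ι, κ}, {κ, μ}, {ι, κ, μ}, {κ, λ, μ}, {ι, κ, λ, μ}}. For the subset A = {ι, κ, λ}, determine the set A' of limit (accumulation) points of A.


A' = {λ, μ}

For each x ∈ X, list the open sets U ∈ τ with x ∈ U, then check whether U ∩ (A ∖ {x}) ≠ ∅ for every such U.
  x = ι: open {ι} ∋ x has {ι} ∩ (A ∖ {ι}) = ∅, so x is NOT a limit point.
  x = κ: open {κ} ∋ x has {κ} ∩ (A ∖ {κ}) = ∅, so x is NOT a limit point.
  x = λ: opens ∋ x are {κ, λ, μ}, {ι, κ, λ, μ}; each meets A ∖ {λ}, so x IS a limit point.
  x = μ: opens ∋ x are {κ, μ}, {ι, κ, μ}, {κ, λ, μ}, {ι, κ, λ, μ}; each meets A ∖ {μ}, so x IS a limit point.
Collecting: A' = {λ, μ}.


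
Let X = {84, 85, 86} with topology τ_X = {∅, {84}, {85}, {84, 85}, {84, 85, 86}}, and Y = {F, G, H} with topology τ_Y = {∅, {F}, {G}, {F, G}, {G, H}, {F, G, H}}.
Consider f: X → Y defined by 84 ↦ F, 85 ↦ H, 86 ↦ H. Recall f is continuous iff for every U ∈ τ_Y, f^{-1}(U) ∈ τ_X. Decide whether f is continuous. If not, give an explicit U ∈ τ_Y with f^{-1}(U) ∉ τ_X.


f is NOT continuous.

Compute f^{-1}(U) for each U ∈ τ_Y:
  U = ∅: f^{-1}(U) = ∅ ∈ τ_X ✓.
  U = {F}: f^{-1}(U) = {84} ∈ τ_X ✓.
  U = {G}: f^{-1}(U) = ∅ ∈ τ_X ✓.
  U = {F, G}: f^{-1}(U) = {84} ∈ τ_X ✓.
  U = {G, H}: f^{-1}(U) = {85, 86} ∉ τ_X ✗.
  U = {F, G, H}: f^{-1}(U) = {84, 85, 86} ∈ τ_X ✓.
Found U = {G, H} with f^{-1}(U) = {85, 86} not in τ_X. Therefore f is NOT continuous.


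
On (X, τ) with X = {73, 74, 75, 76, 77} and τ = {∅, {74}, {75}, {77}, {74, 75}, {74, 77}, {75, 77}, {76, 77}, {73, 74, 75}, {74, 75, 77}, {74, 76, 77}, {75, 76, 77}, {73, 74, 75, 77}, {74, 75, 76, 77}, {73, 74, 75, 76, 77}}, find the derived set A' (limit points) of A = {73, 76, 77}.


A' = {76}

For each x ∈ X, list the open sets U ∈ τ with x ∈ U, then check whether U ∩ (A ∖ {x}) ≠ ∅ for every such U.
  x = 73: open {73, 74, 75} ∋ x has {73, 74, 75} ∩ (A ∖ {73}) = ∅, so x is NOT a limit point.
  x = 74: open {74} ∋ x has {74} ∩ (A ∖ {74}) = ∅, so x is NOT a limit point.
  x = 75: open {75} ∋ x has {75} ∩ (A ∖ {75}) = ∅, so x is NOT a limit point.
  x = 76: opens ∋ x are {76, 77}, {74, 76, 77}, {75, 76, 77}, {74, 75, 76, 77}, {73, 74, 75, 76, 77}; each meets A ∖ {76}, so x IS a limit point.
  x = 77: open {77} ∋ x has {77} ∩ (A ∖ {77}) = ∅, so x is NOT a limit point.
Collecting: A' = {76}.


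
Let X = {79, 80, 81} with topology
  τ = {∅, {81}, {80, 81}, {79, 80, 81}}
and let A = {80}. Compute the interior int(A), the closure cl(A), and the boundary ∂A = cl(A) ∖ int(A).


int(A) = ∅, cl(A) = {79, 80}, ∂A = {79, 80}.

Closed sets in (X, τ) are complements of opens:
  closed(X, τ) = {∅, {79}, {79, 80}, {79, 80, 81}}.
int(A) = ⋃ {U ∈ τ : U ⊆ A}. Opens contained in A: ∅.
Taking the union of these: int(A) = ∅.
cl(A) = ⋂ {C closed : A ⊆ C}. Closed sets containing A: {79, 80}, {79, 80, 81}.
Intersecting these: cl(A) = {79, 80}.
∂A = cl(A) ∖ int(A) = {79, 80} ∖ ∅ = {79, 80}.


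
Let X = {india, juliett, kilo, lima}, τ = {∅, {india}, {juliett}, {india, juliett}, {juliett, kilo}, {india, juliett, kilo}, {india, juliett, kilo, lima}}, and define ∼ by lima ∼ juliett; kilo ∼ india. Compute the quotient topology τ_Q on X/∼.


X/∼ = {[india=kilo], [juliett=lima]}; |τ_Q| = 2.

Equivalence classes: [india=kilo], [juliett=lima].
Quotient map π: X → X/∼ sends india ↦ [india=kilo], juliett ↦ [juliett=lima], kilo ↦ [india=kilo], lima ↦ [juliett=lima].
For each subset V ⊆ X/∼, compute π^{-1}(V) ⊆ X and check whether π^{-1}(V) ∈ τ. V is open in τ_Q iff π^{-1}(V) ∈ τ.
  V = {}: π^{-1}(V) = ∅ ∈ τ ✓.
  V = {[india=kilo]}: π^{-1}(V) = {india, kilo} ∉ τ ✗.
  V = {[juliett=lima]}: π^{-1}(V) = {juliett, lima} ∉ τ ✗.
  V = {[india=kilo], [juliett=lima]}: π^{-1}(V) = {india, juliett, kilo, lima} ∈ τ ✓.
Open sets in the quotient: τ_Q = {{}, {[india=kilo], [juliett=lima]}} (2 elements).


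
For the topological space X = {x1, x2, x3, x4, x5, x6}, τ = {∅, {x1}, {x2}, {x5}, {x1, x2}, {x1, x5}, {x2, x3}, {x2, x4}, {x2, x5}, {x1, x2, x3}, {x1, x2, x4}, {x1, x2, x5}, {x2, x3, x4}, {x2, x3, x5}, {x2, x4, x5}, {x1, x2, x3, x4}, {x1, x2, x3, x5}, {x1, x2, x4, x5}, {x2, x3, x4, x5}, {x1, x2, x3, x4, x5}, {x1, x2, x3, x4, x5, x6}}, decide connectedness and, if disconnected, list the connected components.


(X, τ) is connected.

Find clopen sets (U ∈ τ with X ∖ U ∈ τ):
  U = ∅, X ∖ U = {x1, x2, x3, x4, x5, x6} — both open, so U is clopen.
  U = {x1, x2, x3, x4, x5, x6}, X ∖ U = ∅ — both open, so U is clopen.
Only trivial clopens (∅ and X) exist, so (X, τ) is connected.
Compute connected components by grouping points that agree on all clopens:
  component: {x1, x2, x3, x4, x5, x6}


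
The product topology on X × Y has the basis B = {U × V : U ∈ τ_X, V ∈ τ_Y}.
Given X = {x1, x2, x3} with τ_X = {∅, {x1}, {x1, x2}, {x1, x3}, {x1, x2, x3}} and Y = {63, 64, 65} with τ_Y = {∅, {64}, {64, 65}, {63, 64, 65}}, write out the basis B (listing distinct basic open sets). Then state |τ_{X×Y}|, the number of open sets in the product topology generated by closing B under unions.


Basis B = {∅ × ∅, {x1} × {64}, {x1} × {64, 65}, {x1, x2} × {64}, {x1, x3} × {64}, {x1} × {63, 64, 65}, {x1, x2, x3} × {64}, {x1, x2} × {64, 65}, {x1, x3} × {64, 65}, {x1, x2} × {63, 64, 65}, {x1, x3} × {63, 64, 65}, {x1, x2, x3} × {64, 65}, {x1, x2, x3} × {63, 64, 65}}; |τ_{X×Y}| = 30.

Enumerate products U × V with U ∈ τ_X, V ∈ τ_Y (deduplicated):
  ∅ × ∅ = {} (∅)
  {x1} × {64} = {(x1,64)}
  {x1} × {64, 65} = {(x1,64), (x1,65)}
  {x1, x2} × {64} = {(x1,64), (x2,64)}
  {x1, x3} × {64} = {(x1,64), (x3,64)}
  {x1} × {63, 64, 65} = {(x1,63), (x1,64), (x1,65)}
  {x1, x2, x3} × {64} = {(x1,64), (x2,64), (x3,64)}
  {x1, x2} × {64, 65} = {(x1,64), (x1,65), (x2,64), (x2,65)}
  {x1, x3} × {64, 65} = {(x1,64), (x1,65), (x3,64), (x3,65)}
  {x1, x2} × {63, 64, 65} = {(x1,63), (x1,64), (x1,65), (x2,63), (x2,64), (x2,65)}
  {x1, x3} × {63, 64, 65} = {(x1,63), (x1,64), (x1,65), (x3,63), (x3,64), (x3,65)}
  {x1, x2, x3} × {64, 65} = {(x1,64), (x1,65), (x2,64), (x2,65), (x3,64), (x3,65)}
  {x1, x2, x3} × {63, 64, 65} = {(x1,63), (x1,64), (x1,65), (x2,63), (x2,64), (x2,65), (x3,63), (x3,64), (x3,65)}
These 13 distinct sets form the basis B.
Close under arbitrary unions to get τ_{X×Y}; counting gives |τ_{X×Y}| = 30.


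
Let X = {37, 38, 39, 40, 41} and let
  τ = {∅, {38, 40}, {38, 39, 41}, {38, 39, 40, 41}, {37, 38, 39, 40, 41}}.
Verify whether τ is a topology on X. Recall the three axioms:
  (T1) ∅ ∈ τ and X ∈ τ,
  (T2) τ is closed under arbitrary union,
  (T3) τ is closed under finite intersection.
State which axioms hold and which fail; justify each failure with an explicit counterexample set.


τ is NOT a topology on X.

Axiom (T1): ∅ ∈ τ? Yes; X ∈ τ? Yes.
Axiom (T2/T3): check pairwise unions and intersections of members of τ.
Counterexample for (T3): {38, 40} ∩ {38, 39, 41} = {38} ∉ τ. Therefore τ is NOT a topology.


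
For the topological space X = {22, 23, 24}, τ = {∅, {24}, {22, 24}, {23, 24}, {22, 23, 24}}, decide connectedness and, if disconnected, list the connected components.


(X, τ) is connected.

Find clopen sets (U ∈ τ with X ∖ U ∈ τ):
  U = ∅, X ∖ U = {22, 23, 24} — both open, so U is clopen.
  U = {22, 23, 24}, X ∖ U = ∅ — both open, so U is clopen.
Only trivial clopens (∅ and X) exist, so (X, τ) is connected.
Compute connected components by grouping points that agree on all clopens:
  component: {22, 23, 24}


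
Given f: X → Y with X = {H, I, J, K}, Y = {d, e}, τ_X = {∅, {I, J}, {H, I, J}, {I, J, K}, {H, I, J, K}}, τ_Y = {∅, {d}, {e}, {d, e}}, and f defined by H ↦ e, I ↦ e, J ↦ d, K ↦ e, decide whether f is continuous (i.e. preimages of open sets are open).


f is NOT continuous.

Compute f^{-1}(U) for each U ∈ τ_Y:
  U = ∅: f^{-1}(U) = ∅ ∈ τ_X ✓.
  U = {d}: f^{-1}(U) = {J} ∉ τ_X ✗.
  U = {e}: f^{-1}(U) = {H, I, K} ∉ τ_X ✗.
  U = {d, e}: f^{-1}(U) = {H, I, J, K} ∈ τ_X ✓.
Found U = {d} with f^{-1}(U) = {J} not in τ_X. Therefore f is NOT continuous.


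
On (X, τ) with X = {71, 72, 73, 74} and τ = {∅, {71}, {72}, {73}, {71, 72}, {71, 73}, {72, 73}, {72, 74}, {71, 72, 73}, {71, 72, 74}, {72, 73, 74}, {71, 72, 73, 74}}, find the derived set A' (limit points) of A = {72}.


A' = {74}

For each x ∈ X, list the open sets U ∈ τ with x ∈ U, then check whether U ∩ (A ∖ {x}) ≠ ∅ for every such U.
  x = 71: open {71} ∋ x has {71} ∩ (A ∖ {71}) = ∅, so x is NOT a limit point.
  x = 72: open {72} ∋ x has {72} ∩ (A ∖ {72}) = ∅, so x is NOT a limit point.
  x = 73: open {73} ∋ x has {73} ∩ (A ∖ {73}) = ∅, so x is NOT a limit point.
  x = 74: opens ∋ x are {72, 74}, {71, 72, 74}, {72, 73, 74}, {71, 72, 73, 74}; each meets A ∖ {74}, so x IS a limit point.
Collecting: A' = {74}.


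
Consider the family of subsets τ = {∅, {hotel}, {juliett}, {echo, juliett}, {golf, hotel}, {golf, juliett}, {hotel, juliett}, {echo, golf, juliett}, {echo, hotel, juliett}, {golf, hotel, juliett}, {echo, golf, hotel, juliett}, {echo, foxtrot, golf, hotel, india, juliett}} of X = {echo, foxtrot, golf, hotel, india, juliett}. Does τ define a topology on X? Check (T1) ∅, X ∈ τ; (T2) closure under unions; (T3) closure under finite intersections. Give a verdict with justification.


τ is NOT a topology on X.

Axiom (T1): ∅ ∈ τ? Yes; X ∈ τ? Yes.
Axiom (T2/T3): check pairwise unions and intersections of members of τ.
Counterexample for (T3): {golf, hotel} ∩ {golf, juliett} = {golf} ∉ τ. Therefore τ is NOT a topology.


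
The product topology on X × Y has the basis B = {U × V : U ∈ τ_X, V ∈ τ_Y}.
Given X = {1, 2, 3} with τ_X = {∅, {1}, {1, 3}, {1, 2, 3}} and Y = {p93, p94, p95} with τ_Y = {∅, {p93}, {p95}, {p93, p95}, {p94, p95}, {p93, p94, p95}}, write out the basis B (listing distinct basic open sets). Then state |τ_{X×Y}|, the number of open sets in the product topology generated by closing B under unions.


Basis B = {∅ × ∅, {1} × {p93}, {1} × {p95}, {1} × {p93, p95}, {1, 3} × {p93}, {1} × {p94, p95}, {1, 3} × {p95}, {1} × {p93, p94, p95}, {1, 2, 3} × {p93}, {1, 2, 3} × {p95}, {1, 3} × {p93, p95}, {1, 3} × {p94, p95}, {1, 3} × {p93, p94, p95}, {1, 2, 3} × {p93, p95}, {1, 2, 3} × {p94, p95}, {1, 2, 3} × {p93, p94, p95}}; |τ_{X×Y}| = 40.

Enumerate products U × V with U ∈ τ_X, V ∈ τ_Y (deduplicated):
  ∅ × ∅ = {} (∅)
  {1} × {p93} = {(1,p93)}
  {1} × {p95} = {(1,p95)}
  {1} × {p93, p95} = {(1,p93), (1,p95)}
  {1, 3} × {p93} = {(1,p93), (3,p93)}
  {1} × {p94, p95} = {(1,p94), (1,p95)}
  {1, 3} × {p95} = {(1,p95), (3,p95)}
  {1} × {p93, p94, p95} = {(1,p93), (1,p94), (1,p95)}
  {1, 2, 3} × {p93} = {(1,p93), (2,p93), (3,p93)}
  {1, 2, 3} × {p95} = {(1,p95), (2,p95), (3,p95)}
  {1, 3} × {p93, p95} = {(1,p93), (1,p95), (3,p93), (3,p95)}
  {1, 3} × {p94, p95} = {(1,p94), (1,p95), (3,p94), (3,p95)}
  {1, 3} × {p93, p94, p95} = {(1,p93), (1,p94), (1,p95), (3,p93), (3,p94), (3,p95)}
  {1, 2, 3} × {p93, p95} = {(1,p93), (1,p95), (2,p93), (2,p95), (3,p93), (3,p95)}
  {1, 2, 3} × {p94, p95} = {(1,p94), (1,p95), (2,p94), (2,p95), (3,p94), (3,p95)}
  {1, 2, 3} × {p93, p94, p95} = {(1,p93), (1,p94), (1,p95), (2,p93), (2,p94), (2,p95), (3,p93), (3,p94), (3,p95)}
These 16 distinct sets form the basis B.
Close under arbitrary unions to get τ_{X×Y}; counting gives |τ_{X×Y}| = 40.


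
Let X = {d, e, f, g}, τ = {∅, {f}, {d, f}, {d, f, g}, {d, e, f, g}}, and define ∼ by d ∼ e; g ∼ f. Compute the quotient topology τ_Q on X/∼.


X/∼ = {[d=e], [f=g]}; |τ_Q| = 2.

Equivalence classes: [d=e], [f=g].
Quotient map π: X → X/∼ sends d ↦ [d=e], e ↦ [d=e], f ↦ [f=g], g ↦ [f=g].
For each subset V ⊆ X/∼, compute π^{-1}(V) ⊆ X and check whether π^{-1}(V) ∈ τ. V is open in τ_Q iff π^{-1}(V) ∈ τ.
  V = {}: π^{-1}(V) = ∅ ∈ τ ✓.
  V = {[d=e]}: π^{-1}(V) = {d, e} ∉ τ ✗.
  V = {[f=g]}: π^{-1}(V) = {f, g} ∉ τ ✗.
  V = {[d=e], [f=g]}: π^{-1}(V) = {d, e, f, g} ∈ τ ✓.
Open sets in the quotient: τ_Q = {{}, {[d=e], [f=g]}} (2 elements).


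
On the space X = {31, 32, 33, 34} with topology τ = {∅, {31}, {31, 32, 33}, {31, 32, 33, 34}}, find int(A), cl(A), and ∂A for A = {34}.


int(A) = ∅, cl(A) = {34}, ∂A = {34}.

Closed sets in (X, τ) are complements of opens:
  closed(X, τ) = {∅, {34}, {32, 33, 34}, {31, 32, 33, 34}}.
int(A) = ⋃ {U ∈ τ : U ⊆ A}. Opens contained in A: ∅.
Taking the union of these: int(A) = ∅.
cl(A) = ⋂ {C closed : A ⊆ C}. Closed sets containing A: {34}, {32, 33, 34}, {31, 32, 33, 34}.
Intersecting these: cl(A) = {34}.
∂A = cl(A) ∖ int(A) = {34} ∖ ∅ = {34}.


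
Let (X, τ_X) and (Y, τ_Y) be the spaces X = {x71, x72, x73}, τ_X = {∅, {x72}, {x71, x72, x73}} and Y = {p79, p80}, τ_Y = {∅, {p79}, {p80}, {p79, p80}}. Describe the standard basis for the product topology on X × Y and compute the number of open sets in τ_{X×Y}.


Basis B = {∅ × ∅, {x72} × {p79}, {x72} × {p80}, {x72} × {p79, p80}, {x71, x72, x73} × {p79}, {x71, x72, x73} × {p80}, {x71, x72, x73} × {p79, p80}}; |τ_{X×Y}| = 9.

Enumerate products U × V with U ∈ τ_X, V ∈ τ_Y (deduplicated):
  ∅ × ∅ = {} (∅)
  {x72} × {p79} = {(x72,p79)}
  {x72} × {p80} = {(x72,p80)}
  {x72} × {p79, p80} = {(x72,p79), (x72,p80)}
  {x71, x72, x73} × {p79} = {(x71,p79), (x72,p79), (x73,p79)}
  {x71, x72, x73} × {p80} = {(x71,p80), (x72,p80), (x73,p80)}
  {x71, x72, x73} × {p79, p80} = {(x71,p79), (x71,p80), (x72,p79), (x72,p80), (x73,p79), (x73,p80)}
These 7 distinct sets form the basis B.
Close under arbitrary unions to get τ_{X×Y}; counting gives |τ_{X×Y}| = 9.


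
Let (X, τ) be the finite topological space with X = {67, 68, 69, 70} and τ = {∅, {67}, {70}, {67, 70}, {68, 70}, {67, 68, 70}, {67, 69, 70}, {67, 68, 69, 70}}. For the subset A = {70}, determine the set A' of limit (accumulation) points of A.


A' = {68, 69}

For each x ∈ X, list the open sets U ∈ τ with x ∈ U, then check whether U ∩ (A ∖ {x}) ≠ ∅ for every such U.
  x = 67: open {67} ∋ x has {67} ∩ (A ∖ {67}) = ∅, so x is NOT a limit point.
  x = 68: opens ∋ x are {68, 70}, {67, 68, 70}, {67, 68, 69, 70}; each meets A ∖ {68}, so x IS a limit point.
  x = 69: opens ∋ x are {67, 69, 70}, {67, 68, 69, 70}; each meets A ∖ {69}, so x IS a limit point.
  x = 70: open {70} ∋ x has {70} ∩ (A ∖ {70}) = ∅, so x is NOT a limit point.
Collecting: A' = {68, 69}.


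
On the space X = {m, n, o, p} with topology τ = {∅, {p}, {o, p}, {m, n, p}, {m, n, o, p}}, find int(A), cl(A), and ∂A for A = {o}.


int(A) = ∅, cl(A) = {o}, ∂A = {o}.

Closed sets in (X, τ) are complements of opens:
  closed(X, τ) = {∅, {o}, {m, n}, {m, n, o}, {m, n, o, p}}.
int(A) = ⋃ {U ∈ τ : U ⊆ A}. Opens contained in A: ∅.
Taking the union of these: int(A) = ∅.
cl(A) = ⋂ {C closed : A ⊆ C}. Closed sets containing A: {o}, {m, n, o}, {m, n, o, p}.
Intersecting these: cl(A) = {o}.
∂A = cl(A) ∖ int(A) = {o} ∖ ∅ = {o}.


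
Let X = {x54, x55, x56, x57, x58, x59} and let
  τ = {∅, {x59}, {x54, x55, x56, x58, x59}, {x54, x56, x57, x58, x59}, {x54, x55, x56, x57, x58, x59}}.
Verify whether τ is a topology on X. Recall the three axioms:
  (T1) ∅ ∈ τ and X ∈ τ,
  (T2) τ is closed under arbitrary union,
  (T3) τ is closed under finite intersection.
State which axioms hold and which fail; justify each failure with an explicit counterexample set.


τ is NOT a topology on X.

Axiom (T1): ∅ ∈ τ? Yes; X ∈ τ? Yes.
Axiom (T2/T3): check pairwise unions and intersections of members of τ.
Counterexample for (T3): {x54, x55, x56, x58, x59} ∩ {x54, x56, x57, x58, x59} = {x54, x56, x58, x59} ∉ τ. Therefore τ is NOT a topology.


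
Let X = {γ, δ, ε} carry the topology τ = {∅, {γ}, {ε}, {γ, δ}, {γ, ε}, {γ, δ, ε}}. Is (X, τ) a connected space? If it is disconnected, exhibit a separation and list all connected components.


(X, τ) is disconnected; components = [{ε}, {γ, δ}].

Find clopen sets (U ∈ τ with X ∖ U ∈ τ):
  U = ∅, X ∖ U = {γ, δ, ε} — both open, so U is clopen.
  U = {ε}, X ∖ U = {γ, δ} — both open, so U is clopen.
  U = {γ, δ}, X ∖ U = {ε} — both open, so U is clopen.
  U = {γ, δ, ε}, X ∖ U = ∅ — both open, so U is clopen.
Nontrivial clopen(s) exist: e.g. {ε}. So (X, τ) is disconnected.
Compute connected components by grouping points that agree on all clopens:
  component: {ε}
  component: {γ, δ}
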